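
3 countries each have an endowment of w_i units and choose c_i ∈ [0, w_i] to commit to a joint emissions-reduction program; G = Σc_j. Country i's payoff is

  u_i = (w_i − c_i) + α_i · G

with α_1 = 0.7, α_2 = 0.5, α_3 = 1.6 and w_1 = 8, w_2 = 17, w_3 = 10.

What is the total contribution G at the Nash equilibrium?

10

∂u_i/∂c_i = α_i − 1, so country i contributes w_i if α_i > 1, else 0.
α_i > 1 for i ∈ {3}; NE contributions (0, 0, 10), G = 10.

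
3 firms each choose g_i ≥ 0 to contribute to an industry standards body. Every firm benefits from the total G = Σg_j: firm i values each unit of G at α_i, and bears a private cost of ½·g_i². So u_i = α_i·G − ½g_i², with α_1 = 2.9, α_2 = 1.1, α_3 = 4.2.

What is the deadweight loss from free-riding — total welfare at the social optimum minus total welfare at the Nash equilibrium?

47.25

Firm i's FOC: ∂u_i/∂g_i = α_i − g_i = 0, so g_i* = α_i.
NE contributions = (2.9, 1.1, 4.2); G = 8.2.
W^NE = (Σα)·G − ½Σα_i² = 8.2² − ½·27.26 = 53.61.
Planner sets g_i = Σα_j = 8.2 for every i, so G^SO = 3·8.2 = 24.6.
W^SO = (Σα)·G^SO − ½·3·(Σα)² = (3/2)·8.2² = 100.86.
Deadweight loss = W^SO − W^NE = 47.25.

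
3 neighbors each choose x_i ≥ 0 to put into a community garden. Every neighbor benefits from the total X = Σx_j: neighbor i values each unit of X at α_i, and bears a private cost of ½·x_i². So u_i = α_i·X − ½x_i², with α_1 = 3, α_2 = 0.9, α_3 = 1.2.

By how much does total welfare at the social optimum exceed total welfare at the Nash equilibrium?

18.63

Neighbor i's FOC: ∂u_i/∂x_i = α_i − x_i = 0, so x_i* = α_i.
NE contributions = (3, 0.9, 1.2); X = 5.1.
W^NE = (Σα)·X − ½Σα_i² = 5.1² − ½·11.25 = 20.385.
Planner sets x_i = Σα_j = 5.1 for every i, so X^SO = 3·5.1 = 15.3.
W^SO = (Σα)·X^SO − ½·3·(Σα)² = (3/2)·5.1² = 39.015.
Deadweight loss = W^SO − W^NE = 18.63.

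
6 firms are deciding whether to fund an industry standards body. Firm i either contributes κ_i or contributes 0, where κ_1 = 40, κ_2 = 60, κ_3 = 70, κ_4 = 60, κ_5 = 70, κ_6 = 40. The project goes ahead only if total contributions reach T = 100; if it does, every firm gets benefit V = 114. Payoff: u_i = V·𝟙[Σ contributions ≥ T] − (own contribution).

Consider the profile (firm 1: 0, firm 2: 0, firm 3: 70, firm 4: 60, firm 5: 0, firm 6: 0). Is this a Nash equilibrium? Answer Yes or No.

Yes

Total = 130 ≥ 100: provided.
Firm 1 (pledges 0, payoff 114): pledging 40 → total 170, payoff 74. No gain.
Firm 2 (pledges 0, payoff 114): pledging 60 → total 190, payoff 54. No gain.
Firm 3 (pledges 70, payoff 44): dropping to 0 → total 60, payoff 0. No gain.
Firm 4 (pledges 60, payoff 54): dropping to 0 → total 70, payoff 0. No gain.
Firm 5 (pledges 0, payoff 114): pledging 70 → total 200, payoff 44. No gain.
Firm 6 (pledges 0, payoff 114): pledging 40 → total 170, payoff 74. No gain.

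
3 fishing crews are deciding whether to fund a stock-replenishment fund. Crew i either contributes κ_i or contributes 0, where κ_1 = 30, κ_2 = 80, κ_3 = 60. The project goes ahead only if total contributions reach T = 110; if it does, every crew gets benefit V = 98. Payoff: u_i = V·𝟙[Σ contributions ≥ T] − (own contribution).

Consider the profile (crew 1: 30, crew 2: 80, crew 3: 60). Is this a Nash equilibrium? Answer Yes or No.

Total = 170 ≥ 110: provided.
Crew 1 (pledges 30, payoff 68): dropping to 0 → total 140, payoff 98. Profitable deviation.

No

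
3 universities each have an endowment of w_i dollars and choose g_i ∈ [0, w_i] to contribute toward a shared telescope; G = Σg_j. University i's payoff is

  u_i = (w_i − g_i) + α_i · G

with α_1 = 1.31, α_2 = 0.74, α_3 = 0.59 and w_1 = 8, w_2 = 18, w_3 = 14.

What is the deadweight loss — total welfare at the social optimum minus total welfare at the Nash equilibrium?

52.48

∂u_i/∂g_i = α_i − 1, so university i contributes w_i if α_i > 1, else 0.
α_i > 1 for i ∈ {1}; NE contributions (8, 0, 0), G = 8.
W^NE = Σw_i − G^NE + (Σα_i)·G^NE = 40 + 1.64·8 = 53.12.
Planner: ∂(Σu_j)/∂g_i = Σα_j − 1 = 1.64 > 0, so everyone contributes w_i; G^SO = 40, W^SO = 40 + 1.64·40 = 105.6.
Deadweight loss = 52.48.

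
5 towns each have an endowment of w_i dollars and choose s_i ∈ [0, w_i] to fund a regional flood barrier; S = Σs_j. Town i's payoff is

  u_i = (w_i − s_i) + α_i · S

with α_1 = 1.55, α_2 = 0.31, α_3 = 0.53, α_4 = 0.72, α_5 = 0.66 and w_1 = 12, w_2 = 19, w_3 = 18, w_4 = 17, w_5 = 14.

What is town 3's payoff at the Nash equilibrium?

24.36

∂u_i/∂s_i = α_i − 1, so town i contributes w_i if α_i > 1, else 0.
α_i > 1 for i ∈ {1}; NE contributions (12, 0, 0, 0, 0), S = 12.
u_3 = (18 − 0) + 0.53·12 = 24.36.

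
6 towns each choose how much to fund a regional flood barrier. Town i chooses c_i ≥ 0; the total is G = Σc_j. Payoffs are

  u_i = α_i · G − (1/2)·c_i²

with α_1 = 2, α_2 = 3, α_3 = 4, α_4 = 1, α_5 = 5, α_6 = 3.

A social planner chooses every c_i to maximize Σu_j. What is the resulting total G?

Planner FOC: ∂(Σu_j)/∂c_i = (Σα_j) − c_i = 0, so c_i^SO = Σα_j = 18 for every i; G^SO = 108.

108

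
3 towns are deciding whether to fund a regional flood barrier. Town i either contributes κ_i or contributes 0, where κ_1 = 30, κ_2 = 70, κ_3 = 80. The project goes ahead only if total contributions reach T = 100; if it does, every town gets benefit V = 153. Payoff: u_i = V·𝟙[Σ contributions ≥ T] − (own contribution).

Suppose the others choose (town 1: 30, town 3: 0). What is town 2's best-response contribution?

Others' total = 30. Contributing 70 brings total to 100 ≥ 100: gain V − κ_2 = 83.
Best response: 70.

70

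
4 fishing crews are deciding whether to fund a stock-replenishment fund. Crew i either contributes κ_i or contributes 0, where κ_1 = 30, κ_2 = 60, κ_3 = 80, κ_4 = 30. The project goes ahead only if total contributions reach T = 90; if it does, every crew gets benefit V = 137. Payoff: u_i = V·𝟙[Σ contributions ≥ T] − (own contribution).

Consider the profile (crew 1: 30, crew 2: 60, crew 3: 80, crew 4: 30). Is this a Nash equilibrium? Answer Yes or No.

Total = 200 ≥ 90: provided.
Crew 1 (pledges 30, payoff 107): dropping to 0 → total 170, payoff 137. Profitable deviation.

No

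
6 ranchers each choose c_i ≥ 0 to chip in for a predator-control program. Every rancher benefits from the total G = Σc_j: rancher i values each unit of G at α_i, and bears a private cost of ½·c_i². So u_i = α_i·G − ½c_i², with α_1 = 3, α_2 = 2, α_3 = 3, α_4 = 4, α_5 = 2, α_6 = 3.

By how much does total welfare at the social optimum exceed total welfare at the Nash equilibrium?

603.5

Rancher i's FOC: ∂u_i/∂c_i = α_i − c_i = 0, so c_i* = α_i.
NE contributions = (3, 2, 3, 4, 2, 3); G = 17.
W^NE = (Σα)·G − ½Σα_i² = 17² − ½·51 = 263.5.
Planner sets c_i = Σα_j = 17 for every i, so G^SO = 6·17 = 102.
W^SO = (Σα)·G^SO − ½·6·(Σα)² = (6/2)·17² = 867.
Deadweight loss = W^SO − W^NE = 603.5.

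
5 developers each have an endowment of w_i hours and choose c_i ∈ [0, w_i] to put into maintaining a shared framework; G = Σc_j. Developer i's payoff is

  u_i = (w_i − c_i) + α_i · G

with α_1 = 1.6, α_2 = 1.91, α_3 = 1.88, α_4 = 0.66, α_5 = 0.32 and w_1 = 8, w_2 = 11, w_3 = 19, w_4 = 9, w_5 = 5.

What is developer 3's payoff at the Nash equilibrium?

71.44

∂u_i/∂c_i = α_i − 1, so developer i contributes w_i if α_i > 1, else 0.
α_i > 1 for i ∈ {1, 2, 3}; NE contributions (8, 11, 19, 0, 0), G = 38.
u_3 = (19 − 19) + 1.88·38 = 71.44.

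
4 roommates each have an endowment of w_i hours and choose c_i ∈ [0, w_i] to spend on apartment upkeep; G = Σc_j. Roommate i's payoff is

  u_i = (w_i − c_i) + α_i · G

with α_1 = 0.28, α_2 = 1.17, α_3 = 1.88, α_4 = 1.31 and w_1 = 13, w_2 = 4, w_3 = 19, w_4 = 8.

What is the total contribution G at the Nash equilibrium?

∂u_i/∂c_i = α_i − 1, so roommate i contributes w_i if α_i > 1, else 0.
α_i > 1 for i ∈ {2, 3, 4}; NE contributions (0, 4, 19, 8), G = 31.

31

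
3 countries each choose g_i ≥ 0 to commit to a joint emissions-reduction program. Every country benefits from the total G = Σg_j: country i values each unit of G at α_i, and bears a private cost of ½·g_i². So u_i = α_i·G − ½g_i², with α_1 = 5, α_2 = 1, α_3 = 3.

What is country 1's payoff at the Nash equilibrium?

Country i's FOC: ∂u_i/∂g_i = α_i − g_i = 0, so g_i* = α_i.
NE contributions = (5, 1, 3); G = 9.
u_1 = α_1·G − ½·(g_1)² = 5·9 − ½·5² = 32.5.

32.5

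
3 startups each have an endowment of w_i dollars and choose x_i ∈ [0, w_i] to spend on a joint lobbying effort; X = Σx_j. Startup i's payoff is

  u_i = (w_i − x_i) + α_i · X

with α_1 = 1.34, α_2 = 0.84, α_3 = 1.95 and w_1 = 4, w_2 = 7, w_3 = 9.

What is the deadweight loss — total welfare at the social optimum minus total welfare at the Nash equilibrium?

∂u_i/∂x_i = α_i − 1, so startup i contributes w_i if α_i > 1, else 0.
α_i > 1 for i ∈ {1, 3}; NE contributions (4, 0, 9), X = 13.
W^NE = Σw_i − X^NE + (Σα_i)·X^NE = 20 + 3.13·13 = 60.69.
Planner: ∂(Σu_j)/∂x_i = Σα_j − 1 = 3.13 > 0, so everyone contributes w_i; X^SO = 20, W^SO = 20 + 3.13·20 = 82.6.
Deadweight loss = 21.91.

21.91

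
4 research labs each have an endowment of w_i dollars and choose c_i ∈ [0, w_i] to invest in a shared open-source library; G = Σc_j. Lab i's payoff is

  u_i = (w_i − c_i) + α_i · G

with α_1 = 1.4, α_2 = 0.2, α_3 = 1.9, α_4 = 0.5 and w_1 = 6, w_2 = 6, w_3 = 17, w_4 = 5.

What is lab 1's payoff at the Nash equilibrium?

∂u_i/∂c_i = α_i − 1, so lab i contributes w_i if α_i > 1, else 0.
α_i > 1 for i ∈ {1, 3}; NE contributions (6, 0, 17, 0), G = 23.
u_1 = (6 − 6) + 1.4·23 = 32.2.

32.2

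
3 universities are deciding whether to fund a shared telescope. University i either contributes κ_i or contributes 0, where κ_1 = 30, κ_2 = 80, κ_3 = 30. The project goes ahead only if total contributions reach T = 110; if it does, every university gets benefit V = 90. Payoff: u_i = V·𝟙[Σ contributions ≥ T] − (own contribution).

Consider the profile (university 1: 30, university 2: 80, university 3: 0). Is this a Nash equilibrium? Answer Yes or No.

Total = 110 ≥ 110: provided.
University 1 (pledges 30, payoff 60): dropping to 0 → total 80, payoff 0. No gain.
University 2 (pledges 80, payoff 10): dropping to 0 → total 30, payoff 0. No gain.
University 3 (pledges 0, payoff 90): pledging 30 → total 140, payoff 60. No gain.

Yes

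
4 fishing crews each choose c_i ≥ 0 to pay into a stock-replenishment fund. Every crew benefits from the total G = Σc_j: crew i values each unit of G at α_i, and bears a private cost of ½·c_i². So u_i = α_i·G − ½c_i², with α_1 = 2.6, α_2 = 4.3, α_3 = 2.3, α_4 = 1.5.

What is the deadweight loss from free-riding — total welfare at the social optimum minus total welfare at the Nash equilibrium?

Crew i's FOC: ∂u_i/∂c_i = α_i − c_i = 0, so c_i* = α_i.
NE contributions = (2.6, 4.3, 2.3, 1.5); G = 10.7.
W^NE = (Σα)·G − ½Σα_i² = 10.7² − ½·32.79 = 98.095.
Planner sets c_i = Σα_j = 10.7 for every i, so G^SO = 4·10.7 = 42.8.
W^SO = (Σα)·G^SO − ½·4·(Σα)² = (4/2)·10.7² = 228.98.
Deadweight loss = W^SO − W^NE = 130.885.

130.885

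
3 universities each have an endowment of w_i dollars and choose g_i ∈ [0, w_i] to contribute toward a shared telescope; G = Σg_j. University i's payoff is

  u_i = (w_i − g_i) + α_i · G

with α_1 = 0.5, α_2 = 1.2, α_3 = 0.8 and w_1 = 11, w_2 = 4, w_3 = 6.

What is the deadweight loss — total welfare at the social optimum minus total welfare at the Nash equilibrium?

25.5

∂u_i/∂g_i = α_i − 1, so university i contributes w_i if α_i > 1, else 0.
α_i > 1 for i ∈ {2}; NE contributions (0, 4, 0), G = 4.
W^NE = Σw_i − G^NE + (Σα_i)·G^NE = 21 + 1.5·4 = 27.
Planner: ∂(Σu_j)/∂g_i = Σα_j − 1 = 1.5 > 0, so everyone contributes w_i; G^SO = 21, W^SO = 21 + 1.5·21 = 52.5.
Deadweight loss = 25.5.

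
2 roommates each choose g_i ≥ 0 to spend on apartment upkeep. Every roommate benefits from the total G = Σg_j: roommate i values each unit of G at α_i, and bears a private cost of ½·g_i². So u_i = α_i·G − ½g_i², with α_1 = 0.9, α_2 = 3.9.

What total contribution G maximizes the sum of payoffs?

9.6

Planner FOC: ∂(Σu_j)/∂g_i = (Σα_j) − g_i = 0, so g_i^SO = Σα_j = 4.8 for every i; G^SO = 9.6.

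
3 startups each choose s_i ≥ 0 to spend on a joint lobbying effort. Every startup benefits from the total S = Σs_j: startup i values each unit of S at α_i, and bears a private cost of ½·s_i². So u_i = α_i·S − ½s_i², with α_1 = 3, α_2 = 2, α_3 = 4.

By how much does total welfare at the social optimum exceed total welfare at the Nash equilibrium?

55

Startup i's FOC: ∂u_i/∂s_i = α_i − s_i = 0, so s_i* = α_i.
NE contributions = (3, 2, 4); S = 9.
W^NE = (Σα)·S − ½Σα_i² = 9² − ½·29 = 66.5.
Planner sets s_i = Σα_j = 9 for every i, so S^SO = 3·9 = 27.
W^SO = (Σα)·S^SO − ½·3·(Σα)² = (3/2)·9² = 121.5.
Deadweight loss = W^SO − W^NE = 55.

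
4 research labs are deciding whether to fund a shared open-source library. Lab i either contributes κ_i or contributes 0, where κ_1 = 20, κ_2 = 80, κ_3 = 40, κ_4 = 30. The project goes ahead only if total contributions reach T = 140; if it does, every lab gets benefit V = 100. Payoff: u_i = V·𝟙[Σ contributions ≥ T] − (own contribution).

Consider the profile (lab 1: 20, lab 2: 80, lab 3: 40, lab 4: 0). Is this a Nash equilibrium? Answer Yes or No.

Total = 140 ≥ 140: provided.
Lab 1 (pledges 20, payoff 80): dropping to 0 → total 120, payoff 0. No gain.
Lab 2 (pledges 80, payoff 20): dropping to 0 → total 60, payoff 0. No gain.
Lab 3 (pledges 40, payoff 60): dropping to 0 → total 100, payoff 0. No gain.
Lab 4 (pledges 0, payoff 100): pledging 30 → total 170, payoff 70. No gain.

Yes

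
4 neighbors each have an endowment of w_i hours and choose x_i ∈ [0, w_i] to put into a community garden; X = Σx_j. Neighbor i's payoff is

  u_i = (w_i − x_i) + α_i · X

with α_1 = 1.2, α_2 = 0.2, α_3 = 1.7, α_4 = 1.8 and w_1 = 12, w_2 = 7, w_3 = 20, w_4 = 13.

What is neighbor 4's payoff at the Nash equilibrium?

∂u_i/∂x_i = α_i − 1, so neighbor i contributes w_i if α_i > 1, else 0.
α_i > 1 for i ∈ {1, 3, 4}; NE contributions (12, 0, 20, 13), X = 45.
u_4 = (13 − 13) + 1.8·45 = 81.

81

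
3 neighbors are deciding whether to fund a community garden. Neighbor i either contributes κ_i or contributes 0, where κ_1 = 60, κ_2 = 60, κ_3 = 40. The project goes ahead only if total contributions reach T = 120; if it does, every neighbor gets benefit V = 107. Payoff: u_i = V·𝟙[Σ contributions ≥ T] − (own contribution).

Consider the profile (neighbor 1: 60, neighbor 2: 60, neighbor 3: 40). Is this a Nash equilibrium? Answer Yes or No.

No

Total = 160 ≥ 120: provided.
Neighbor 1 (pledges 60, payoff 47): dropping to 0 → total 100, payoff 0. No gain.
Neighbor 2 (pledges 60, payoff 47): dropping to 0 → total 100, payoff 0. No gain.
Neighbor 3 (pledges 40, payoff 67): dropping to 0 → total 120, payoff 107. Profitable deviation.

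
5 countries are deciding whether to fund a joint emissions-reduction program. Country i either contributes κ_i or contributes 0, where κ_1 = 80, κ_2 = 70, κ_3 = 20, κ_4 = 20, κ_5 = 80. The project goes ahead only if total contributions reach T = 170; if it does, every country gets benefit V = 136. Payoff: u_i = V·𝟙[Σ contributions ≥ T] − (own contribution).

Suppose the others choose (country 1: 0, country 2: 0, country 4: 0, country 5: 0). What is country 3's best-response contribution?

Others' total = 0. Even contributing 20 gives 20 < 170: no benefit either way.
Best response: 0.

0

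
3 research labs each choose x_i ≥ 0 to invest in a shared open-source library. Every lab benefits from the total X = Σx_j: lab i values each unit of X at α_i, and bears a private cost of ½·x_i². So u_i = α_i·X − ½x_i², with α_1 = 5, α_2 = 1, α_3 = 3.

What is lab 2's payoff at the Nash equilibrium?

Lab i's FOC: ∂u_i/∂x_i = α_i − x_i = 0, so x_i* = α_i.
NE contributions = (5, 1, 3); X = 9.
u_2 = α_2·X − ½·(x_2)² = 1·9 − ½·1² = 8.5.

8.5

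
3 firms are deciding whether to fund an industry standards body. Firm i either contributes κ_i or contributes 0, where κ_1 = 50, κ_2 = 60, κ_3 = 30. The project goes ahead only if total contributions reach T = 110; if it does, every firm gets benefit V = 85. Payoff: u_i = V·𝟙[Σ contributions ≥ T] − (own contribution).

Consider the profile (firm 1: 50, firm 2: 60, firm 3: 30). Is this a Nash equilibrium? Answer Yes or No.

No

Total = 140 ≥ 110: provided.
Firm 1 (pledges 50, payoff 35): dropping to 0 → total 90, payoff 0. No gain.
Firm 2 (pledges 60, payoff 25): dropping to 0 → total 80, payoff 0. No gain.
Firm 3 (pledges 30, payoff 55): dropping to 0 → total 110, payoff 85. Profitable deviation.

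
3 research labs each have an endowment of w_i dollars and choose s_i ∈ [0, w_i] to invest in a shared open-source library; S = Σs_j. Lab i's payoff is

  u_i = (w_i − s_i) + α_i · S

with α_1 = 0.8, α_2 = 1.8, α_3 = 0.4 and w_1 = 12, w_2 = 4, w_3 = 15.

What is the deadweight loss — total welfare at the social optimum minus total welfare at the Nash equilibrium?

∂u_i/∂s_i = α_i − 1, so lab i contributes w_i if α_i > 1, else 0.
α_i > 1 for i ∈ {2}; NE contributions (0, 4, 0), S = 4.
W^NE = Σw_i − S^NE + (Σα_i)·S^NE = 31 + 2·4 = 39.
Planner: ∂(Σu_j)/∂s_i = Σα_j − 1 = 2 > 0, so everyone contributes w_i; S^SO = 31, W^SO = 31 + 2·31 = 93.
Deadweight loss = 54.

54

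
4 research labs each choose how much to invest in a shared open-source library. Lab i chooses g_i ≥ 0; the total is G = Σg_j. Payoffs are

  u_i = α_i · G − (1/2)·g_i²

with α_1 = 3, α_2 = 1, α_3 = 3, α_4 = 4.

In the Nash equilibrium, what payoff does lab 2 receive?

10.5

Lab i's FOC: ∂u_i/∂g_i = α_i − g_i = 0, so g_i* = α_i.
NE contributions = (3, 1, 3, 4); G = 11.
u_2 = α_2·G − ½·(g_2)² = 1·11 − ½·1² = 10.5.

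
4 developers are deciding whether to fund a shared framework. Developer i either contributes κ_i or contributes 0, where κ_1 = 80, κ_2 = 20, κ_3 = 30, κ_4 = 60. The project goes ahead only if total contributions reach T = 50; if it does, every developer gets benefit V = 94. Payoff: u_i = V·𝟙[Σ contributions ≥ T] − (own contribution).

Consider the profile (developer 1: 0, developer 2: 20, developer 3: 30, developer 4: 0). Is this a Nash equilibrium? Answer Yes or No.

Yes

Total = 50 ≥ 50: provided.
Developer 1 (pledges 0, payoff 94): pledging 80 → total 130, payoff 14. No gain.
Developer 2 (pledges 20, payoff 74): dropping to 0 → total 30, payoff 0. No gain.
Developer 3 (pledges 30, payoff 64): dropping to 0 → total 20, payoff 0. No gain.
Developer 4 (pledges 0, payoff 94): pledging 60 → total 110, payoff 34. No gain.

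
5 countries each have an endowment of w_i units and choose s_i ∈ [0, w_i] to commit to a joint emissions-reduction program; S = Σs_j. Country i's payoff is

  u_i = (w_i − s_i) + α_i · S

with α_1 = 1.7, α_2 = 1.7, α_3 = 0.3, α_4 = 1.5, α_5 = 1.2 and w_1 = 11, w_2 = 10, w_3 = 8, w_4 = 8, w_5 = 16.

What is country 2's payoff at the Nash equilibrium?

76.5

∂u_i/∂s_i = α_i − 1, so country i contributes w_i if α_i > 1, else 0.
α_i > 1 for i ∈ {1, 2, 4, 5}; NE contributions (11, 10, 0, 8, 16), S = 45.
u_2 = (10 − 10) + 1.7·45 = 76.5.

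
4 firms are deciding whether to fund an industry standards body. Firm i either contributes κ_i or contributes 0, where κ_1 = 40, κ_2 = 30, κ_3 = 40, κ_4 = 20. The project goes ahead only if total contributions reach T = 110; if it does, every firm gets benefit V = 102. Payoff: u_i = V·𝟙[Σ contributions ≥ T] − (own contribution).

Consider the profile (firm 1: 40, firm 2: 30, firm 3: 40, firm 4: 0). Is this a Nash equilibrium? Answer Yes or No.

Yes

Total = 110 ≥ 110: provided.
Firm 1 (pledges 40, payoff 62): dropping to 0 → total 70, payoff 0. No gain.
Firm 2 (pledges 30, payoff 72): dropping to 0 → total 80, payoff 0. No gain.
Firm 3 (pledges 40, payoff 62): dropping to 0 → total 70, payoff 0. No gain.
Firm 4 (pledges 0, payoff 102): pledging 20 → total 130, payoff 82. No gain.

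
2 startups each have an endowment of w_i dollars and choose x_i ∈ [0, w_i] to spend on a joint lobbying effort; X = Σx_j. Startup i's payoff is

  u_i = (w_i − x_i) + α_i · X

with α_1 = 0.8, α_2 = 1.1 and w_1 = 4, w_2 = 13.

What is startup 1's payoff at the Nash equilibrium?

14.4

∂u_i/∂x_i = α_i − 1, so startup i contributes w_i if α_i > 1, else 0.
α_i > 1 for i ∈ {2}; NE contributions (0, 13), X = 13.
u_1 = (4 − 0) + 0.8·13 = 14.4.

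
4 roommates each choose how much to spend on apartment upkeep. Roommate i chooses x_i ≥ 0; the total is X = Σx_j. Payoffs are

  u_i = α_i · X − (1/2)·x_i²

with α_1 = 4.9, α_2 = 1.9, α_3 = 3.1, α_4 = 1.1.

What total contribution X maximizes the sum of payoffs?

44

Planner FOC: ∂(Σu_j)/∂x_i = (Σα_j) − x_i = 0, so x_i^SO = Σα_j = 11 for every i; X^SO = 44.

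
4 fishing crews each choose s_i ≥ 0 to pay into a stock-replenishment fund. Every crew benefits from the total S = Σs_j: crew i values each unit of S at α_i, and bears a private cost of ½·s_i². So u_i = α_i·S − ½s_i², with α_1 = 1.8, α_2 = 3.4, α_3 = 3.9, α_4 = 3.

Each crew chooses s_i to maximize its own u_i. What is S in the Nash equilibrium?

12.1

Crew i's FOC: ∂u_i/∂s_i = α_i − s_i = 0, so s_i* = α_i.
NE contributions = (1.8, 3.4, 3.9, 3); S = 12.1.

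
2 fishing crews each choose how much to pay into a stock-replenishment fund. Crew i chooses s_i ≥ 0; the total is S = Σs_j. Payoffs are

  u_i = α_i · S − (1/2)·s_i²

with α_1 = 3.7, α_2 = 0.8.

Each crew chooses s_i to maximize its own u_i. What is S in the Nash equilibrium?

4.5

Crew i's FOC: ∂u_i/∂s_i = α_i − s_i = 0, so s_i* = α_i.
NE contributions = (3.7, 0.8); S = 4.5.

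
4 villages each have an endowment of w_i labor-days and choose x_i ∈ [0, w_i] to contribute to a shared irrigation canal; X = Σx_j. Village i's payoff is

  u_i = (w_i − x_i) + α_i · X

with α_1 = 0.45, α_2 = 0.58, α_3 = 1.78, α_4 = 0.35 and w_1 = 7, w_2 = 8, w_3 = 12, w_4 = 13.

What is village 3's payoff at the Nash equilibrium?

∂u_i/∂x_i = α_i − 1, so village i contributes w_i if α_i > 1, else 0.
α_i > 1 for i ∈ {3}; NE contributions (0, 0, 12, 0), X = 12.
u_3 = (12 − 12) + 1.78·12 = 21.36.

21.36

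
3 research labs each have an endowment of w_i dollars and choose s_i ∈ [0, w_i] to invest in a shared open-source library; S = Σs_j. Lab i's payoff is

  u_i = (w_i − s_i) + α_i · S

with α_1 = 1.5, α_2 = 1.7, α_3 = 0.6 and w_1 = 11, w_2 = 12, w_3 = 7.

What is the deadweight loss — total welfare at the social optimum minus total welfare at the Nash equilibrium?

∂u_i/∂s_i = α_i − 1, so lab i contributes w_i if α_i > 1, else 0.
α_i > 1 for i ∈ {1, 2}; NE contributions (11, 12, 0), S = 23.
W^NE = Σw_i − S^NE + (Σα_i)·S^NE = 30 + 2.8·23 = 94.4.
Planner: ∂(Σu_j)/∂s_i = Σα_j − 1 = 2.8 > 0, so everyone contributes w_i; S^SO = 30, W^SO = 30 + 2.8·30 = 114.
Deadweight loss = 19.6.

19.6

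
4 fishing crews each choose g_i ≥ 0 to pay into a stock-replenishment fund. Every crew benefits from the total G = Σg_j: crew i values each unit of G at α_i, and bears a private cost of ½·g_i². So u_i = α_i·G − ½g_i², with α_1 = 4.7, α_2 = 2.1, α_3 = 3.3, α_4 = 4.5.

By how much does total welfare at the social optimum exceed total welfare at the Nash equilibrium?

241.98

Crew i's FOC: ∂u_i/∂g_i = α_i − g_i = 0, so g_i* = α_i.
NE contributions = (4.7, 2.1, 3.3, 4.5); G = 14.6.
W^NE = (Σα)·G − ½Σα_i² = 14.6² − ½·57.64 = 184.34.
Planner sets g_i = Σα_j = 14.6 for every i, so G^SO = 4·14.6 = 58.4.
W^SO = (Σα)·G^SO − ½·4·(Σα)² = (4/2)·14.6² = 426.32.
Deadweight loss = W^SO − W^NE = 241.98.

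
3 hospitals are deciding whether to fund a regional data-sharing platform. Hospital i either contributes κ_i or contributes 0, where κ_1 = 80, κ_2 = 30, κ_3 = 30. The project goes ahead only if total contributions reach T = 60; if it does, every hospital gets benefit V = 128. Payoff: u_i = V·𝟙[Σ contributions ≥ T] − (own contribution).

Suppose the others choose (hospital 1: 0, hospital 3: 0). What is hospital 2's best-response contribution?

0

Others' total = 0. Even contributing 30 gives 30 < 60: no benefit either way.
Best response: 0.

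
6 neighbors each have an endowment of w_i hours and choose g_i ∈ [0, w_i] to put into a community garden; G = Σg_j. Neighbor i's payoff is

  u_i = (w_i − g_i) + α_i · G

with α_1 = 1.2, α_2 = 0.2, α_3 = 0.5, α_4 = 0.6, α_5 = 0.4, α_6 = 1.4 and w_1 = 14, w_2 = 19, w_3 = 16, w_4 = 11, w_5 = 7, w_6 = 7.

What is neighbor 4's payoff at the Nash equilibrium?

∂u_i/∂g_i = α_i − 1, so neighbor i contributes w_i if α_i > 1, else 0.
α_i > 1 for i ∈ {1, 6}; NE contributions (14, 0, 0, 0, 0, 7), G = 21.
u_4 = (11 − 0) + 0.6·21 = 23.6.

23.6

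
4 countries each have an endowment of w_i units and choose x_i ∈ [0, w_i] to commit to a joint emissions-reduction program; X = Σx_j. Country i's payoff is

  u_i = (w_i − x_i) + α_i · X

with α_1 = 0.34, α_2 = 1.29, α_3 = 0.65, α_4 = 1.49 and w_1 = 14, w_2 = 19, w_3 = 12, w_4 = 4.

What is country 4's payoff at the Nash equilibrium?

∂u_i/∂x_i = α_i − 1, so country i contributes w_i if α_i > 1, else 0.
α_i > 1 for i ∈ {2, 4}; NE contributions (0, 19, 0, 4), X = 23.
u_4 = (4 − 4) + 1.49·23 = 34.27.

34.27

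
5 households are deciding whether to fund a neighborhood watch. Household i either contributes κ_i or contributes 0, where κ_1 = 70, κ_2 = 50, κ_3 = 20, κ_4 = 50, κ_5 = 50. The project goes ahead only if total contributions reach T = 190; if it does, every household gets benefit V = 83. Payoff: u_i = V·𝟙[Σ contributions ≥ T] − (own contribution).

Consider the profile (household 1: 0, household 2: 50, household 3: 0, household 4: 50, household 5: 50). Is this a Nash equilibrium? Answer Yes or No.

No

Total = 150 < 190: not provided.
Household 1 (pledges 0, payoff 0): pledging 70 → total 220, payoff 13. Profitable deviation.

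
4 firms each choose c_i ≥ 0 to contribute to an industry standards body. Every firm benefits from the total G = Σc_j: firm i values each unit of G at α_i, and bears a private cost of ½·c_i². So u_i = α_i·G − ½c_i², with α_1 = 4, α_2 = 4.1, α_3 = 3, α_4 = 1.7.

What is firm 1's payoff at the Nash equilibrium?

43.2

Firm i's FOC: ∂u_i/∂c_i = α_i − c_i = 0, so c_i* = α_i.
NE contributions = (4, 4.1, 3, 1.7); G = 12.8.
u_1 = α_1·G − ½·(c_1)² = 4·12.8 − ½·4² = 43.2.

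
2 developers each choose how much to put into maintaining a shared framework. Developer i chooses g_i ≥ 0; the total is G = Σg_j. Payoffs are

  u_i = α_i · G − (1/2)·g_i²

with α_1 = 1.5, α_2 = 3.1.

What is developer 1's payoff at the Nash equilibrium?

Developer i's FOC: ∂u_i/∂g_i = α_i − g_i = 0, so g_i* = α_i.
NE contributions = (1.5, 3.1); G = 4.6.
u_1 = α_1·G − ½·(g_1)² = 1.5·4.6 − ½·1.5² = 5.775.

5.775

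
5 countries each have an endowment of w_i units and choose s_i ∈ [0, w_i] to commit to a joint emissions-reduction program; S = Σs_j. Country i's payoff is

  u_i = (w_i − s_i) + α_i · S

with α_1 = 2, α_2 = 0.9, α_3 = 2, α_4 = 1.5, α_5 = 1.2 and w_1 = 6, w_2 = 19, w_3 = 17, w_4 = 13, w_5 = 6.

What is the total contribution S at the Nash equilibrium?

42

∂u_i/∂s_i = α_i − 1, so country i contributes w_i if α_i > 1, else 0.
α_i > 1 for i ∈ {1, 3, 4, 5}; NE contributions (6, 0, 17, 13, 6), S = 42.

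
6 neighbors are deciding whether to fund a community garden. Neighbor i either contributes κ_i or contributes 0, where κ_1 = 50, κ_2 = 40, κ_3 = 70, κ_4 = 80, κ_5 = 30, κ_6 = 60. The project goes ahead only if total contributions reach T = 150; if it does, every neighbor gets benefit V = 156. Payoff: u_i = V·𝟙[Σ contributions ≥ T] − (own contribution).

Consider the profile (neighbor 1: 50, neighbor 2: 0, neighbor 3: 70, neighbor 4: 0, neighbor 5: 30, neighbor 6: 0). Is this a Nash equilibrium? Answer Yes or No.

Yes

Total = 150 ≥ 150: provided.
Neighbor 1 (pledges 50, payoff 106): dropping to 0 → total 100, payoff 0. No gain.
Neighbor 2 (pledges 0, payoff 156): pledging 40 → total 190, payoff 116. No gain.
Neighbor 3 (pledges 70, payoff 86): dropping to 0 → total 80, payoff 0. No gain.
Neighbor 4 (pledges 0, payoff 156): pledging 80 → total 230, payoff 76. No gain.
Neighbor 5 (pledges 30, payoff 126): dropping to 0 → total 120, payoff 0. No gain.
Neighbor 6 (pledges 0, payoff 156): pledging 60 → total 210, payoff 96. No gain.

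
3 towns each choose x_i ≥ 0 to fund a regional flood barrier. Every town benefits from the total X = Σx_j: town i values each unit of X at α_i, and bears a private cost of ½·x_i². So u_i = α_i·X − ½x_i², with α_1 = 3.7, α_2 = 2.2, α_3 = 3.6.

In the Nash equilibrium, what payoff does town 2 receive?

18.48

Town i's FOC: ∂u_i/∂x_i = α_i − x_i = 0, so x_i* = α_i.
NE contributions = (3.7, 2.2, 3.6); X = 9.5.
u_2 = α_2·X − ½·(x_2)² = 2.2·9.5 − ½·2.2² = 18.48.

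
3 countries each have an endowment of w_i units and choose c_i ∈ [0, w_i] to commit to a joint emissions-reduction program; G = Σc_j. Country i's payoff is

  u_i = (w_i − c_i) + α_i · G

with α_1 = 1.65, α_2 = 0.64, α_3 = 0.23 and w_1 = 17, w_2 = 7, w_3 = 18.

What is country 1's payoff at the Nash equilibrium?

28.05

∂u_i/∂c_i = α_i − 1, so country i contributes w_i if α_i > 1, else 0.
α_i > 1 for i ∈ {1}; NE contributions (17, 0, 0), G = 17.
u_1 = (17 − 17) + 1.65·17 = 28.05.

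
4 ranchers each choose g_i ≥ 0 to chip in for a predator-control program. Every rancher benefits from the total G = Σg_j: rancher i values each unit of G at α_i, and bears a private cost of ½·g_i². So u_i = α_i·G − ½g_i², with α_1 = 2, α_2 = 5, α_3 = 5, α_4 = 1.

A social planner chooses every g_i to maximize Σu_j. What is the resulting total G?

Planner FOC: ∂(Σu_j)/∂g_i = (Σα_j) − g_i = 0, so g_i^SO = Σα_j = 13 for every i; G^SO = 52.

52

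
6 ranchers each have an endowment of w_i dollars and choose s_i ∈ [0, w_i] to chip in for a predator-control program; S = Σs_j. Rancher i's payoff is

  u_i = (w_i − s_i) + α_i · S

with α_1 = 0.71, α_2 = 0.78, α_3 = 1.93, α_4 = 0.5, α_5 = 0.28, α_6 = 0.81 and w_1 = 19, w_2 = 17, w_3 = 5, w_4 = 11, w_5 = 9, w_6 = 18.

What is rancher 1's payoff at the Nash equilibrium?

22.55

∂u_i/∂s_i = α_i − 1, so rancher i contributes w_i if α_i > 1, else 0.
α_i > 1 for i ∈ {3}; NE contributions (0, 0, 5, 0, 0, 0), S = 5.
u_1 = (19 − 0) + 0.71·5 = 22.55.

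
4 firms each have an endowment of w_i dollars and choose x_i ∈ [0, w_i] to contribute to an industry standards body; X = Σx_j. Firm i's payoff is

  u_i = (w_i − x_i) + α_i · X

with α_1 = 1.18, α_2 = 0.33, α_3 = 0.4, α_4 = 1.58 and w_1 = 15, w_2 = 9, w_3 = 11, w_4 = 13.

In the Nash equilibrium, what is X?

∂u_i/∂x_i = α_i − 1, so firm i contributes w_i if α_i > 1, else 0.
α_i > 1 for i ∈ {1, 4}; NE contributions (15, 0, 0, 13), X = 28.

28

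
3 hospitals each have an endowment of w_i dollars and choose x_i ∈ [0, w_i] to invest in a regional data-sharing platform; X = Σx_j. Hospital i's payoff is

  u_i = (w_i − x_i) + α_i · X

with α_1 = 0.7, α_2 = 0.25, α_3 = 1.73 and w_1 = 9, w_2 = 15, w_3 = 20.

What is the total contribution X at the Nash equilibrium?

∂u_i/∂x_i = α_i − 1, so hospital i contributes w_i if α_i > 1, else 0.
α_i > 1 for i ∈ {3}; NE contributions (0, 0, 20), X = 20.

20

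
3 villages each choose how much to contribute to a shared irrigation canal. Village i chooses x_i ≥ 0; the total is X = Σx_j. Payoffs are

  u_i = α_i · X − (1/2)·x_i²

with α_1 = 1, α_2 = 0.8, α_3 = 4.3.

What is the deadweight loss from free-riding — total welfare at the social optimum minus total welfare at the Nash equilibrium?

Village i's FOC: ∂u_i/∂x_i = α_i − x_i = 0, so x_i* = α_i.
NE contributions = (1, 0.8, 4.3); X = 6.1.
W^NE = (Σα)·X − ½Σα_i² = 6.1² − ½·20.13 = 27.145.
Planner sets x_i = Σα_j = 6.1 for every i, so X^SO = 3·6.1 = 18.3.
W^SO = (Σα)·X^SO − ½·3·(Σα)² = (3/2)·6.1² = 55.815.
Deadweight loss = W^SO − W^NE = 28.67.

28.67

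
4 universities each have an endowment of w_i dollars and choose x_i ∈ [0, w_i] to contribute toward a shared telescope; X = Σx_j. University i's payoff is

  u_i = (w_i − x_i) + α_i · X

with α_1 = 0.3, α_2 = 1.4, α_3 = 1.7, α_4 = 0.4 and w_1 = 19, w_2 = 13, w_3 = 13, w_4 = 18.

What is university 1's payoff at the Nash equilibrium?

∂u_i/∂x_i = α_i − 1, so university i contributes w_i if α_i > 1, else 0.
α_i > 1 for i ∈ {2, 3}; NE contributions (0, 13, 13, 0), X = 26.
u_1 = (19 − 0) + 0.3·26 = 26.8.

26.8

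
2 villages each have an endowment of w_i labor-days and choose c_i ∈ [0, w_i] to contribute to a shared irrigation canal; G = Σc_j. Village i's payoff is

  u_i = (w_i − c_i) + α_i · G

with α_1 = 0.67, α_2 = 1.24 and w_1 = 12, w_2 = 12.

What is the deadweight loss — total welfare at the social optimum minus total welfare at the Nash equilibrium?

∂u_i/∂c_i = α_i − 1, so village i contributes w_i if α_i > 1, else 0.
α_i > 1 for i ∈ {2}; NE contributions (0, 12), G = 12.
W^NE = Σw_i − G^NE + (Σα_i)·G^NE = 24 + 0.91·12 = 34.92.
Planner: ∂(Σu_j)/∂c_i = Σα_j − 1 = 0.91 > 0, so everyone contributes w_i; G^SO = 24, W^SO = 24 + 0.91·24 = 45.84.
Deadweight loss = 10.92.

10.92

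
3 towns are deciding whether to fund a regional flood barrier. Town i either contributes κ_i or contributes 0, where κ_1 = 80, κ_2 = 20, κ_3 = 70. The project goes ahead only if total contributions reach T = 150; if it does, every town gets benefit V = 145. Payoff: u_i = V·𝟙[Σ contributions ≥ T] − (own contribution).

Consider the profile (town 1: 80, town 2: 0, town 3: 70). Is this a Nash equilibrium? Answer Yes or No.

Yes

Total = 150 ≥ 150: provided.
Town 1 (pledges 80, payoff 65): dropping to 0 → total 70, payoff 0. No gain.
Town 2 (pledges 0, payoff 145): pledging 20 → total 170, payoff 125. No gain.
Town 3 (pledges 70, payoff 75): dropping to 0 → total 80, payoff 0. No gain.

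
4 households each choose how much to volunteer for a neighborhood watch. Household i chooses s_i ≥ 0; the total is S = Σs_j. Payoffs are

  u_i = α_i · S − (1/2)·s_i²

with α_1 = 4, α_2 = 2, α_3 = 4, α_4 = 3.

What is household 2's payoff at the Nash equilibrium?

Household i's FOC: ∂u_i/∂s_i = α_i − s_i = 0, so s_i* = α_i.
NE contributions = (4, 2, 4, 3); S = 13.
u_2 = α_2·S − ½·(s_2)² = 2·13 − ½·2² = 24.

24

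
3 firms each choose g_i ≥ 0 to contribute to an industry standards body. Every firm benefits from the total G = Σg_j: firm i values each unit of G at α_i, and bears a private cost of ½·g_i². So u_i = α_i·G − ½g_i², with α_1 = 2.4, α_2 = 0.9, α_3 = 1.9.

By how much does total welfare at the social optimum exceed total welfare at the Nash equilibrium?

18.61

Firm i's FOC: ∂u_i/∂g_i = α_i − g_i = 0, so g_i* = α_i.
NE contributions = (2.4, 0.9, 1.9); G = 5.2.
W^NE = (Σα)·G − ½Σα_i² = 5.2² − ½·10.18 = 21.95.
Planner sets g_i = Σα_j = 5.2 for every i, so G^SO = 3·5.2 = 15.6.
W^SO = (Σα)·G^SO − ½·3·(Σα)² = (3/2)·5.2² = 40.56.
Deadweight loss = W^SO − W^NE = 18.61.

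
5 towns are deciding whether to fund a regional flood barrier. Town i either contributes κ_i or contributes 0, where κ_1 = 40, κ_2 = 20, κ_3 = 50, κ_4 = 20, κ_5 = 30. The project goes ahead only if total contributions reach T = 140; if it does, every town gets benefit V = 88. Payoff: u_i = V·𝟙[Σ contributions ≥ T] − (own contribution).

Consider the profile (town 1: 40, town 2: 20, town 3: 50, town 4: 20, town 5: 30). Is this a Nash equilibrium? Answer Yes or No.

Total = 160 ≥ 140: provided.
Town 1 (pledges 40, payoff 48): dropping to 0 → total 120, payoff 0. No gain.
Town 2 (pledges 20, payoff 68): dropping to 0 → total 140, payoff 88. Profitable deviation.

No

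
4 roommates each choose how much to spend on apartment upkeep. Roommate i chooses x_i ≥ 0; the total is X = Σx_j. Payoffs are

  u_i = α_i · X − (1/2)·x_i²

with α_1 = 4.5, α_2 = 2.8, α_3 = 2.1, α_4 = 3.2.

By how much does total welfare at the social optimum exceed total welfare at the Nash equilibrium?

Roommate i's FOC: ∂u_i/∂x_i = α_i − x_i = 0, so x_i* = α_i.
NE contributions = (4.5, 2.8, 2.1, 3.2); X = 12.6.
W^NE = (Σα)·X − ½Σα_i² = 12.6² − ½·42.74 = 137.39.
Planner sets x_i = Σα_j = 12.6 for every i, so X^SO = 4·12.6 = 50.4.
W^SO = (Σα)·X^SO − ½·4·(Σα)² = (4/2)·12.6² = 317.52.
Deadweight loss = W^SO − W^NE = 180.13.

180.13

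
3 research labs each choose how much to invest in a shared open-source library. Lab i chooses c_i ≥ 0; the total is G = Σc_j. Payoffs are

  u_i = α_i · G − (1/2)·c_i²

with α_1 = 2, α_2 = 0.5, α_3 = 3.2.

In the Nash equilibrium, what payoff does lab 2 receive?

Lab i's FOC: ∂u_i/∂c_i = α_i − c_i = 0, so c_i* = α_i.
NE contributions = (2, 0.5, 3.2); G = 5.7.
u_2 = α_2·G − ½·(c_2)² = 0.5·5.7 − ½·0.5² = 2.725.

2.725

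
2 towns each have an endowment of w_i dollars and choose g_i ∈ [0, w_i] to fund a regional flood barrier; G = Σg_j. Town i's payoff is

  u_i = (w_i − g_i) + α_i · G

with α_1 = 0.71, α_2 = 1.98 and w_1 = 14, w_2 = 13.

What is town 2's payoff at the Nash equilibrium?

∂u_i/∂g_i = α_i − 1, so town i contributes w_i if α_i > 1, else 0.
α_i > 1 for i ∈ {2}; NE contributions (0, 13), G = 13.
u_2 = (13 − 13) + 1.98·13 = 25.74.

25.74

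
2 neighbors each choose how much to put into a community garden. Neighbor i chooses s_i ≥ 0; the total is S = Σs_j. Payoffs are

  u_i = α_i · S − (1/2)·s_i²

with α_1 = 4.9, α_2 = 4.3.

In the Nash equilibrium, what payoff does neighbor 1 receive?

Neighbor i's FOC: ∂u_i/∂s_i = α_i − s_i = 0, so s_i* = α_i.
NE contributions = (4.9, 4.3); S = 9.2.
u_1 = α_1·S − ½·(s_1)² = 4.9·9.2 − ½·4.9² = 33.075.

33.075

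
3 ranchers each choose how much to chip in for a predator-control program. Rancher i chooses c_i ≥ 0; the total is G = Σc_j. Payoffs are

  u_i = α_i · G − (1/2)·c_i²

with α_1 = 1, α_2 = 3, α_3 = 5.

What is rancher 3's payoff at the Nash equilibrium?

32.5

Rancher i's FOC: ∂u_i/∂c_i = α_i − c_i = 0, so c_i* = α_i.
NE contributions = (1, 3, 5); G = 9.
u_3 = α_3·G − ½·(c_3)² = 5·9 − ½·5² = 32.5.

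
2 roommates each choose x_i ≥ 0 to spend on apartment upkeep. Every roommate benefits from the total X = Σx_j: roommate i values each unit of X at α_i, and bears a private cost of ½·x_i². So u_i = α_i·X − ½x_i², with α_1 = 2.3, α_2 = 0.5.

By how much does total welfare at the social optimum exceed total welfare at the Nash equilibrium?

2.77

Roommate i's FOC: ∂u_i/∂x_i = α_i − x_i = 0, so x_i* = α_i.
NE contributions = (2.3, 0.5); X = 2.8.
W^NE = (Σα)·X − ½Σα_i² = 2.8² − ½·5.54 = 5.07.
Planner sets x_i = Σα_j = 2.8 for every i, so X^SO = 2·2.8 = 5.6.
W^SO = (Σα)·X^SO − ½·2·(Σα)² = (2/2)·2.8² = 7.84.
Deadweight loss = W^SO − W^NE = 2.77.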